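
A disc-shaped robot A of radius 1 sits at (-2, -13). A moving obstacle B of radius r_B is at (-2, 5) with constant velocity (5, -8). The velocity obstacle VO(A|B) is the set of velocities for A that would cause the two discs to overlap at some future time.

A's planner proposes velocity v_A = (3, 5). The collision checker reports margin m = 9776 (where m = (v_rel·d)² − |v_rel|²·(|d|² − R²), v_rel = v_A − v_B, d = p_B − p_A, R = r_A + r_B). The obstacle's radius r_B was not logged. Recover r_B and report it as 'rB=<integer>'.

m = 9776
d = (0, 18);  v_rel = (-2, 13),  |v_rel|² = 173
v_rel×d = (-2)·(18) − (13)·(0) = -36
since m = R²·173 − (-36)²:  R² = (1296 + 9776) / 173 = 64
R = √64 = 8  ⇒  r_B = 8 − 1 = 7

rB=7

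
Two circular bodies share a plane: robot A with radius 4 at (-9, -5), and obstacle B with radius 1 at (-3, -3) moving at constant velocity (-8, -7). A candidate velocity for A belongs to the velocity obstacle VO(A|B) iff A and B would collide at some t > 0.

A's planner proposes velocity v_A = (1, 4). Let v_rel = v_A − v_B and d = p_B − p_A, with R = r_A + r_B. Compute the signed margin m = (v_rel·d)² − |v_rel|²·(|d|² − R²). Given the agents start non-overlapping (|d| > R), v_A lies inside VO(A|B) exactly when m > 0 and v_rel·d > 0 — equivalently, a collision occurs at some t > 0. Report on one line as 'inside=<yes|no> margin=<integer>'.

d = (6, 2),  |d|² = 40;  R = 4+1 = 5,  c = 40−5² = 15
v_rel = (9, 11),  |v_rel|² = 202;  v_rel·d = (9)·(6) + (11)·(2) = 76
202·t² − 152·t + 15 = 0  ⇒  m = 76² − 202·15 = 2746
m = 2746 > 0,  v_rel·d = 76 > 0  ⇒  inside

inside=yes margin=2746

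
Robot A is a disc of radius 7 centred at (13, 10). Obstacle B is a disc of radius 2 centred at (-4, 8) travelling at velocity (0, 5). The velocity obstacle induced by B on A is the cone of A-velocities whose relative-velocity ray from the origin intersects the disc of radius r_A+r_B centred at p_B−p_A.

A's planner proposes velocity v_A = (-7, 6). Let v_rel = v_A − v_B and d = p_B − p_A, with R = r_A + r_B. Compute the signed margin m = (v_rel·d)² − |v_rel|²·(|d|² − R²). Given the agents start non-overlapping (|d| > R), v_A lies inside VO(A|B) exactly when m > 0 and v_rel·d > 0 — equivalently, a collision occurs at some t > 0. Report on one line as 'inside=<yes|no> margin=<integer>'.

d = (-17, -2),  |d|² = 293;  R = 7+2 = 9,  c = 293−9² = 212
v_rel = (-7, 1),  |v_rel|² = 50;  v_rel·d = (-7)·(-17) + (1)·(-2) = 117
50·t² − 234·t + 212 = 0  ⇒  m = 117² − 50·212 = 3089
m = 3089 > 0,  v_rel·d = 117 > 0  ⇒  inside

inside=yes margin=3089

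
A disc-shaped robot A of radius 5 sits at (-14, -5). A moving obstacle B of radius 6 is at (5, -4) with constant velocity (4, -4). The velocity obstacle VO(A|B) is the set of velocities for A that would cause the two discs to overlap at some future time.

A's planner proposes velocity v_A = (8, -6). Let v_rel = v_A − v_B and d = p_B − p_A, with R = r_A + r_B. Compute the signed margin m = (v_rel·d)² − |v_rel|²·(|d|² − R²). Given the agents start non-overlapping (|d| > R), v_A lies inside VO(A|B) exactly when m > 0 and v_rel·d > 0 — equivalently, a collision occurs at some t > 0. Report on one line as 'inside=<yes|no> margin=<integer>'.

d = (19, 1),  |d|² = 362;  R = 5+6 = 11,  c = 362−11² = 241
v_rel = (4, -2),  |v_rel|² = 20;  v_rel·d = (4)·(19) + (-2)·(1) = 74
20·t² − 148·t + 241 = 0  ⇒  m = 74² − 20·241 = 656
m = 656 > 0,  v_rel·d = 74 > 0  ⇒  inside

inside=yes margin=656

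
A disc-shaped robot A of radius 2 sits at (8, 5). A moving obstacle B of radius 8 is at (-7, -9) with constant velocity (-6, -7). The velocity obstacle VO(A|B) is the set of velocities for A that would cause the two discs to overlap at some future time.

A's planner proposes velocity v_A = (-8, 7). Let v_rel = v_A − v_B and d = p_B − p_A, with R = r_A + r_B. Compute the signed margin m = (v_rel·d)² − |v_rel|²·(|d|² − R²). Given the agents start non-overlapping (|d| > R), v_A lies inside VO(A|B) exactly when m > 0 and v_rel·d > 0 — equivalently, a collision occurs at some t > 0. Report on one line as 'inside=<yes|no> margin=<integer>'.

d = (-15, -14),  |d|² = 421;  R = 2+8 = 10,  c = 421−10² = 321
v_rel = (-2, 14),  |v_rel|² = 200;  v_rel·d = (-2)·(-15) + (14)·(-14) = -166
200·t² + 332·t + 321 = 0  ⇒  m = (-166)² − 200·321 = -36644
m = -36644 < 0,  v_rel·d = -166 < 0  ⇒  outside

inside=no margin=-36644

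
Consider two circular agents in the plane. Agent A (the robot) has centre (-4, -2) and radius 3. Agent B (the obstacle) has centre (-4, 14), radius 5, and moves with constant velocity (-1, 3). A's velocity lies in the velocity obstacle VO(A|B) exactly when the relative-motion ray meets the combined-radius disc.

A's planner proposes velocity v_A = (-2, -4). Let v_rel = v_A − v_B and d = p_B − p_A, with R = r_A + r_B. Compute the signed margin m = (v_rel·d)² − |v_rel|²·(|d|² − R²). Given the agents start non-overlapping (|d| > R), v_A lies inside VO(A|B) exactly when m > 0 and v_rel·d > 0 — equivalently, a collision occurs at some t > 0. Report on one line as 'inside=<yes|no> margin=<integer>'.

d = (0, 16),  |d|² = 256;  R = 3+5 = 8,  c = 256−8² = 192
v_rel = (-1, -7),  |v_rel|² = 50;  v_rel·d = (-1)·(0) + (-7)·(16) = -112
50·t² + 224·t + 192 = 0  ⇒  m = (-112)² − 50·192 = 2944
m = 2944 > 0,  v_rel·d = -112 < 0  ⇒  outside

inside=no margin=2944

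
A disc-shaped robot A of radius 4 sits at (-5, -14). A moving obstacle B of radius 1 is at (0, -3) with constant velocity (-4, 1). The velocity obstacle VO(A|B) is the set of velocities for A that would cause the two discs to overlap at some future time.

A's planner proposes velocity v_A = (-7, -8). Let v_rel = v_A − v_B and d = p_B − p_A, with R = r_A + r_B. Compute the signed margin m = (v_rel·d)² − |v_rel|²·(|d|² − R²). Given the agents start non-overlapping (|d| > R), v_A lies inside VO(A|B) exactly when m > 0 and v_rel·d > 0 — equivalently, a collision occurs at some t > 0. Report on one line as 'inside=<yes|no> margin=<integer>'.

d = (5, 11),  |d|² = 146;  R = 4+1 = 5,  c = 146−5² = 121
v_rel = (-3, -9),  |v_rel|² = 90;  v_rel·d = (-3)·(5) + (-9)·(11) = -114
90·t² + 228·t + 121 = 0  ⇒  m = (-114)² − 90·121 = 2106
m = 2106 > 0,  v_rel·d = -114 < 0  ⇒  outside

inside=no margin=2106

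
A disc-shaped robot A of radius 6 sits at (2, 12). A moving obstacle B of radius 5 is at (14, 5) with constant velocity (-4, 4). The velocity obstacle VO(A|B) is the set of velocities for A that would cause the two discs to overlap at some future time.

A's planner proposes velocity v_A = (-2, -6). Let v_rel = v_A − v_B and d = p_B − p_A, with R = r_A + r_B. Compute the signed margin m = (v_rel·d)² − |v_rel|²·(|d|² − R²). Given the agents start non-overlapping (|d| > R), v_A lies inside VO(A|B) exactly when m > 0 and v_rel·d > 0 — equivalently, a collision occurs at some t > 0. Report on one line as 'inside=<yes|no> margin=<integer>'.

d = (12, -7),  |d|² = 193;  R = 6+5 = 11,  c = 193−11² = 72
v_rel = (2, -10),  |v_rel|² = 104;  v_rel·d = (2)·(12) + (-10)·(-7) = 94
104·t² − 188·t + 72 = 0  ⇒  m = 94² − 104·72 = 1348
m = 1348 > 0,  v_rel·d = 94 > 0  ⇒  inside

inside=yes margin=1348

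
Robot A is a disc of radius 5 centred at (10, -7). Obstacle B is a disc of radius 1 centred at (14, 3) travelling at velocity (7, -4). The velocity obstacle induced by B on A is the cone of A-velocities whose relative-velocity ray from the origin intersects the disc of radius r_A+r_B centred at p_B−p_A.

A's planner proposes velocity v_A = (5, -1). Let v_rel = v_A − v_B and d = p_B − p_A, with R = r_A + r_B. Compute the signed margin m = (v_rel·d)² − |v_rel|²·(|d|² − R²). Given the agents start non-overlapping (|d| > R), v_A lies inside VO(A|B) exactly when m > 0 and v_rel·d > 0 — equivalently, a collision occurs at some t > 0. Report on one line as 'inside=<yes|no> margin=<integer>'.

d = (4, 10),  |d|² = 116;  R = 5+1 = 6,  c = 116−6² = 80
v_rel = (-2, 3),  |v_rel|² = 13;  v_rel·d = (-2)·(4) + (3)·(10) = 22
13·t² − 44·t + 80 = 0  ⇒  m = 22² − 13·80 = -556
m = -556 < 0,  v_rel·d = 22 > 0  ⇒  outside

inside=no margin=-556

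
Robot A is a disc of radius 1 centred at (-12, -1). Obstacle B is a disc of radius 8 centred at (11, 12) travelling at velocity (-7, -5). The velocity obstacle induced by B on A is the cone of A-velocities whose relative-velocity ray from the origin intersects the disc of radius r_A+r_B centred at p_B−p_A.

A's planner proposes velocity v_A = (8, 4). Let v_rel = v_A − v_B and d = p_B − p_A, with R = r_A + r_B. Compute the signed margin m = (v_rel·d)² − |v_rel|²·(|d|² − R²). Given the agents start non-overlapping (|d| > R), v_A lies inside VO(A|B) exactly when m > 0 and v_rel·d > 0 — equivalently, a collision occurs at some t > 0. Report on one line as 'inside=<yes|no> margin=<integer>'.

d = (23, 13),  |d|² = 698;  R = 1+8 = 9,  c = 698−9² = 617
v_rel = (15, 9),  |v_rel|² = 306;  v_rel·d = (15)·(23) + (9)·(13) = 462
306·t² − 924·t + 617 = 0  ⇒  m = 462² − 306·617 = 24642
m = 24642 > 0,  v_rel·d = 462 > 0  ⇒  inside

inside=yes margin=24642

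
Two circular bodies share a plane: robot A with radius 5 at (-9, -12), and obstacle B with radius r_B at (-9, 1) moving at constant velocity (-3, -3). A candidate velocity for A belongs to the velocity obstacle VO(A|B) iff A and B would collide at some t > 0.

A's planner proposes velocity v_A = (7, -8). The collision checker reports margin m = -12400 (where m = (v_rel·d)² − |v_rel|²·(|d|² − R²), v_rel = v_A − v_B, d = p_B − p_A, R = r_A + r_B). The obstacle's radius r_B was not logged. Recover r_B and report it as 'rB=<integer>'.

m = -12400
d = (0, 13);  v_rel = (10, -5),  |v_rel|² = 125
v_rel×d = (10)·(13) − (-5)·(0) = 130
since m = R²·125 − 130²:  R² = (16900 + -12400) / 125 = 36
R = √36 = 6  ⇒  r_B = 6 − 5 = 1

rB=1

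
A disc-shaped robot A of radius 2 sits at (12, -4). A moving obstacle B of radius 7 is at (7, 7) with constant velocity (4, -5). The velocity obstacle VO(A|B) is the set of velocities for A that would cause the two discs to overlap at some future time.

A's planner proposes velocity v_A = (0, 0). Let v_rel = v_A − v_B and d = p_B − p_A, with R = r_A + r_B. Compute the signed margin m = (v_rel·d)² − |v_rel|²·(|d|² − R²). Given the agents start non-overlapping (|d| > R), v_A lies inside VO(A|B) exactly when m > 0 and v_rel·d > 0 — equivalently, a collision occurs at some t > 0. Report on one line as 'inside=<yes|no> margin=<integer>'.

d = (-5, 11),  |d|² = 146;  R = 2+7 = 9,  c = 146−9² = 65
v_rel = (-4, 5),  |v_rel|² = 41;  v_rel·d = (-4)·(-5) + (5)·(11) = 75
41·t² − 150·t + 65 = 0  ⇒  m = 75² − 41·65 = 2960
m = 2960 > 0,  v_rel·d = 75 > 0  ⇒  inside

inside=yes margin=2960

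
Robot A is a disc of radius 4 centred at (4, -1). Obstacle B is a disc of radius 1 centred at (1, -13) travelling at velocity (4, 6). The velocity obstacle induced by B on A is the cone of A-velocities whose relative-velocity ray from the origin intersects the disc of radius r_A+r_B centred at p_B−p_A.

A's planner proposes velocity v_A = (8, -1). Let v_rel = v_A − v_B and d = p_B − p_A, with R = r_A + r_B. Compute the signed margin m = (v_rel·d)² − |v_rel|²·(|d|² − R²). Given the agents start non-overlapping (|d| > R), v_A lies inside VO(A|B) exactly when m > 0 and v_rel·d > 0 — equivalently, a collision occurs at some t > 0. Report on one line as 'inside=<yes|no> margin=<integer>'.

d = (-3, -12),  |d|² = 153;  R = 4+1 = 5,  c = 153−5² = 128
v_rel = (4, -7),  |v_rel|² = 65;  v_rel·d = (4)·(-3) + (-7)·(-12) = 72
65·t² − 144·t + 128 = 0  ⇒  m = 72² − 65·128 = -3136
m = -3136 < 0,  v_rel·d = 72 > 0  ⇒  outside

inside=no margin=-3136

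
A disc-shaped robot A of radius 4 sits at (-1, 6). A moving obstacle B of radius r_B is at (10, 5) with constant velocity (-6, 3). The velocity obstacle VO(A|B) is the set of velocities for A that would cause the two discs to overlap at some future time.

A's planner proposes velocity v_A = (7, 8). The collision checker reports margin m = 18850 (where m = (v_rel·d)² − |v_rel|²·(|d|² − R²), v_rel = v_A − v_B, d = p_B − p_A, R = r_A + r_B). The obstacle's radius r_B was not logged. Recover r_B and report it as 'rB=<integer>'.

m = 18850
d = (11, -1);  v_rel = (13, 5),  |v_rel|² = 194
v_rel×d = (13)·(-1) − (5)·(11) = -68
since m = R²·194 − (-68)²:  R² = (4624 + 18850) / 194 = 121
R = √121 = 11  ⇒  r_B = 11 − 4 = 7

rB=7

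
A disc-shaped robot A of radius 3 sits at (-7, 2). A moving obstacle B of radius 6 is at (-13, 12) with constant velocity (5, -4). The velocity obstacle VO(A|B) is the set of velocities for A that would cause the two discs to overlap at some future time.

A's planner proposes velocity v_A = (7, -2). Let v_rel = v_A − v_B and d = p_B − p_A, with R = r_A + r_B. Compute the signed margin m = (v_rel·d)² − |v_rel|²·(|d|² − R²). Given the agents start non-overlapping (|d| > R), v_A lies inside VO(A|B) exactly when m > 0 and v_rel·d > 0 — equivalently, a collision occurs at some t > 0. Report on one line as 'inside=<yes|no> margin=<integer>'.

d = (-6, 10),  |d|² = 136;  R = 3+6 = 9,  c = 136−9² = 55
v_rel = (2, 2),  |v_rel|² = 8;  v_rel·d = (2)·(-6) + (2)·(10) = 8
8·t² − 16·t + 55 = 0  ⇒  m = 8² − 8·55 = -376
m = -376 < 0,  v_rel·d = 8 > 0  ⇒  outside

inside=no margin=-376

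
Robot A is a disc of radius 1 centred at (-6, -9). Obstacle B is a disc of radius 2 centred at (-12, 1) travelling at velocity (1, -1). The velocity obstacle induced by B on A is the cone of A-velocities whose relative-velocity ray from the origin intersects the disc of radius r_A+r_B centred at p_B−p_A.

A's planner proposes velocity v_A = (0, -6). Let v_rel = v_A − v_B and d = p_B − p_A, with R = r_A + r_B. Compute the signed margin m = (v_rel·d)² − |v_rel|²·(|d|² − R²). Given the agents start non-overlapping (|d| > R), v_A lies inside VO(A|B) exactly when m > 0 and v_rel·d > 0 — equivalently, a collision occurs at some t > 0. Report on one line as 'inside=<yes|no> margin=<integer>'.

d = (-6, 10),  |d|² = 136;  R = 1+2 = 3,  c = 136−3² = 127
v_rel = (-1, -5),  |v_rel|² = 26;  v_rel·d = (-1)·(-6) + (-5)·(10) = -44
26·t² + 88·t + 127 = 0  ⇒  m = (-44)² − 26·127 = -1366
m = -1366 < 0,  v_rel·d = -44 < 0  ⇒  outside

inside=no margin=-1366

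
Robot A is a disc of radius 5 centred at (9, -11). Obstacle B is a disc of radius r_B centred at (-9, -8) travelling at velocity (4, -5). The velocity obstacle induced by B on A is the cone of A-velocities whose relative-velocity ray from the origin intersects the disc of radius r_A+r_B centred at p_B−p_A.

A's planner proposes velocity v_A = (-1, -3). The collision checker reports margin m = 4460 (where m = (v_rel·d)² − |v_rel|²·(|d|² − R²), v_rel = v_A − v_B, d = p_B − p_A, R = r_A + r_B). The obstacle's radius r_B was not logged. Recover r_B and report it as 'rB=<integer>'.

m = 4460
d = (-18, 3);  v_rel = (-5, 2),  |v_rel|² = 29
v_rel×d = (-5)·(3) − (2)·(-18) = 21
since m = R²·29 − 21²:  R² = (441 + 4460) / 29 = 169
R = √169 = 13  ⇒  r_B = 13 − 5 = 8

rB=8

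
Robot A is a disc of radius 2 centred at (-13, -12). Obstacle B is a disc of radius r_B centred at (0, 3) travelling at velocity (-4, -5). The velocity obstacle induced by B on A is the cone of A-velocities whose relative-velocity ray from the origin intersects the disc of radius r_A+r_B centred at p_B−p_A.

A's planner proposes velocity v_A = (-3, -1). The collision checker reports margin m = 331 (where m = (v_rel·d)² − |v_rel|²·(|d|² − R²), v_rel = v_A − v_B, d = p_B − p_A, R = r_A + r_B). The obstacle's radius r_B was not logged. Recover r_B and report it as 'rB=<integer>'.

m = 331
d = (13, 15);  v_rel = (1, 4),  |v_rel|² = 17
v_rel×d = (1)·(15) − (4)·(13) = -37
since m = R²·17 − (-37)²:  R² = (1369 + 331) / 17 = 100
R = √100 = 10  ⇒  r_B = 10 − 2 = 8

rB=8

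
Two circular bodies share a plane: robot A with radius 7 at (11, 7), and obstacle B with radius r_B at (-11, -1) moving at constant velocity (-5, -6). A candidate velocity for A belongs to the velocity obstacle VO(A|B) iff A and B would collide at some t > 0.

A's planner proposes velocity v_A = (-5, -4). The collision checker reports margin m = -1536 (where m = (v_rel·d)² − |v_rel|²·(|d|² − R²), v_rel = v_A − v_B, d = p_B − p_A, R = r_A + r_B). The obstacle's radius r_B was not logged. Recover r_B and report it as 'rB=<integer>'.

m = -1536
d = (-22, -8);  v_rel = (0, 2),  |v_rel|² = 4
v_rel×d = (0)·(-8) − (2)·(-22) = 44
since m = R²·4 − 44²:  R² = (1936 + -1536) / 4 = 100
R = √100 = 10  ⇒  r_B = 10 − 7 = 3

rB=3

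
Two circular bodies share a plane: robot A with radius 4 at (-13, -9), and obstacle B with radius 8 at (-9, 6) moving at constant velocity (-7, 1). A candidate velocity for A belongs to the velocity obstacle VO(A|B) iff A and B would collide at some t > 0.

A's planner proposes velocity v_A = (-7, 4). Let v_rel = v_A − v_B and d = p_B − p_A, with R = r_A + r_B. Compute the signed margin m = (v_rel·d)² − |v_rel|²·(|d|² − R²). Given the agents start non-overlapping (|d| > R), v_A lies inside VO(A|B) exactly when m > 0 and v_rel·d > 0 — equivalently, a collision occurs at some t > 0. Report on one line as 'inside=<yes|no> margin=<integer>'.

d = (4, 15),  |d|² = 241;  R = 4+8 = 12,  c = 241−12² = 97
v_rel = (0, 3),  |v_rel|² = 9;  v_rel·d = (0)·(4) + (3)·(15) = 45
9·t² − 90·t + 97 = 0  ⇒  m = 45² − 9·97 = 1152
m = 1152 > 0,  v_rel·d = 45 > 0  ⇒  inside

inside=yes margin=1152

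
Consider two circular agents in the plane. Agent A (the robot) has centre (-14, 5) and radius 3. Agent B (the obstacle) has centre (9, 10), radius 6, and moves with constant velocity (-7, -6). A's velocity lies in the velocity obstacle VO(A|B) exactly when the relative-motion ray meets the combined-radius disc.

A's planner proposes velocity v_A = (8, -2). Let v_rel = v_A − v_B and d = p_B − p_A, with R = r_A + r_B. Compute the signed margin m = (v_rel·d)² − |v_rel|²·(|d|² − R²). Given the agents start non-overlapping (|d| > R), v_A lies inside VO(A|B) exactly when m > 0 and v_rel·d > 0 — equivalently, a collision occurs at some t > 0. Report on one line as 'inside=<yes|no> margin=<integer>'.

d = (23, 5),  |d|² = 554;  R = 3+6 = 9,  c = 554−9² = 473
v_rel = (15, 4),  |v_rel|² = 241;  v_rel·d = (15)·(23) + (4)·(5) = 365
241·t² − 730·t + 473 = 0  ⇒  m = 365² − 241·473 = 19232
m = 19232 > 0,  v_rel·d = 365 > 0  ⇒  inside

inside=yes margin=19232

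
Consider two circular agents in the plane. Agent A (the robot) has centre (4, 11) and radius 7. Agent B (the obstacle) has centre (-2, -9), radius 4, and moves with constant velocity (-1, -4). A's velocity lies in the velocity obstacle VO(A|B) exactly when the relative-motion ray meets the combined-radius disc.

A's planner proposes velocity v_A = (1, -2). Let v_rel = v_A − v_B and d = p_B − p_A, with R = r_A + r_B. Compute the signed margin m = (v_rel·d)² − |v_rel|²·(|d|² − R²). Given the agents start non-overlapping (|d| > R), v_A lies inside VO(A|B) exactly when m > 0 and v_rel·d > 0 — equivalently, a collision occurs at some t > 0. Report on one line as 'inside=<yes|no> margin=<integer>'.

d = (-6, -20),  |d|² = 436;  R = 7+4 = 11,  c = 436−11² = 315
v_rel = (2, 2),  |v_rel|² = 8;  v_rel·d = (2)·(-6) + (2)·(-20) = -52
8·t² + 104·t + 315 = 0  ⇒  m = (-52)² − 8·315 = 184
m = 184 > 0,  v_rel·d = -52 < 0  ⇒  outside

inside=no margin=184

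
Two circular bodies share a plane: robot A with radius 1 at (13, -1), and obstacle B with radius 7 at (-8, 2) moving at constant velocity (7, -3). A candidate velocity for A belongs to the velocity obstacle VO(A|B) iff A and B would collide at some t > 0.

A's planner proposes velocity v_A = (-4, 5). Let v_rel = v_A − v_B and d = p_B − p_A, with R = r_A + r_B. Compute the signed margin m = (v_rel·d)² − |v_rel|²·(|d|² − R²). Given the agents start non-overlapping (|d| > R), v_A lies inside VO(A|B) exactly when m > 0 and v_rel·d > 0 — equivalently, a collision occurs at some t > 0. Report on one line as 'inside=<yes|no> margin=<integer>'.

d = (-21, 3),  |d|² = 450;  R = 1+7 = 8,  c = 450−8² = 386
v_rel = (-11, 8),  |v_rel|² = 185;  v_rel·d = (-11)·(-21) + (8)·(3) = 255
185·t² − 510·t + 386 = 0  ⇒  m = 255² − 185·386 = -6385
m = -6385 < 0,  v_rel·d = 255 > 0  ⇒  outside

inside=no margin=-6385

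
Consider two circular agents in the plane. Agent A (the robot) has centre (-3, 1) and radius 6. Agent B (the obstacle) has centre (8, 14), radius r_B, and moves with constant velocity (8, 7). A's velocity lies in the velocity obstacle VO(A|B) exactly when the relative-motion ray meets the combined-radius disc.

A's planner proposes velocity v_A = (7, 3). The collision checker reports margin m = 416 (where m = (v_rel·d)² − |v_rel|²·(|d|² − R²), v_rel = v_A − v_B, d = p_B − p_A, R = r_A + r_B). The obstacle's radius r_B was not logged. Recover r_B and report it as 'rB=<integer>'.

m = 416
d = (11, 13);  v_rel = (-1, -4),  |v_rel|² = 17
v_rel×d = (-1)·(13) − (-4)·(11) = 31
since m = R²·17 − 31²:  R² = (961 + 416) / 17 = 81
R = √81 = 9  ⇒  r_B = 9 − 6 = 3

rB=3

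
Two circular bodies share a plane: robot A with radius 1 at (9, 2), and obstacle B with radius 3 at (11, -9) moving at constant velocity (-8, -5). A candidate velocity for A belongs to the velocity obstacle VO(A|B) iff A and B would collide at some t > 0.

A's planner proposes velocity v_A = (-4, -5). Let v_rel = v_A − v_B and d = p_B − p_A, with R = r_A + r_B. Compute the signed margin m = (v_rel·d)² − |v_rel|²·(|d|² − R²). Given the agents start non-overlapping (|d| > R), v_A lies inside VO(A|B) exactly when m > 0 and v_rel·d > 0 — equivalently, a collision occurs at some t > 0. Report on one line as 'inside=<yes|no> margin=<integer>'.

d = (2, -11),  |d|² = 125;  R = 1+3 = 4,  c = 125−4² = 109
v_rel = (4, 0),  |v_rel|² = 16;  v_rel·d = (4)·(2) + (0)·(-11) = 8
16·t² − 16·t + 109 = 0  ⇒  m = 8² − 16·109 = -1680
m = -1680 < 0,  v_rel·d = 8 > 0  ⇒  outside

inside=no margin=-1680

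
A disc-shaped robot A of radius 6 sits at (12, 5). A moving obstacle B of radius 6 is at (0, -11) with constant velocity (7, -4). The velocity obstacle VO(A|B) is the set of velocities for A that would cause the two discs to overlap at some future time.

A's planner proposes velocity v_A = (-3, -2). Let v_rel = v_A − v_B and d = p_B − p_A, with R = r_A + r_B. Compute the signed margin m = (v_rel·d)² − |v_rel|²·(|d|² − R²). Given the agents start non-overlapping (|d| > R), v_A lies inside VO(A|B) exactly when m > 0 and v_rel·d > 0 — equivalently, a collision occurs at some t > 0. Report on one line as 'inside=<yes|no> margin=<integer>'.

d = (-12, -16),  |d|² = 400;  R = 6+6 = 12,  c = 400−12² = 256
v_rel = (-10, 2),  |v_rel|² = 104;  v_rel·d = (-10)·(-12) + (2)·(-16) = 88
104·t² − 176·t + 256 = 0  ⇒  m = 88² − 104·256 = -18880
m = -18880 < 0,  v_rel·d = 88 > 0  ⇒  outside

inside=no margin=-18880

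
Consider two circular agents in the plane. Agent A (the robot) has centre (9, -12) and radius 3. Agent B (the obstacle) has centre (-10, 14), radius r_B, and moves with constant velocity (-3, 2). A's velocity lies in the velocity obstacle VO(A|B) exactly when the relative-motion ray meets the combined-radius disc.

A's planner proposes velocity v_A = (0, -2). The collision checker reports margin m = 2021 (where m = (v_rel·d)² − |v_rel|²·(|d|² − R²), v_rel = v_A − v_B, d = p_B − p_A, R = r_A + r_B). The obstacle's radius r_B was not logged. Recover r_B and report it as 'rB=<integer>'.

m = 2021
d = (-19, 26);  v_rel = (3, -4),  |v_rel|² = 25
v_rel×d = (3)·(26) − (-4)·(-19) = 2
since m = R²·25 − 2²:  R² = (4 + 2021) / 25 = 81
R = √81 = 9  ⇒  r_B = 9 − 3 = 6

rB=6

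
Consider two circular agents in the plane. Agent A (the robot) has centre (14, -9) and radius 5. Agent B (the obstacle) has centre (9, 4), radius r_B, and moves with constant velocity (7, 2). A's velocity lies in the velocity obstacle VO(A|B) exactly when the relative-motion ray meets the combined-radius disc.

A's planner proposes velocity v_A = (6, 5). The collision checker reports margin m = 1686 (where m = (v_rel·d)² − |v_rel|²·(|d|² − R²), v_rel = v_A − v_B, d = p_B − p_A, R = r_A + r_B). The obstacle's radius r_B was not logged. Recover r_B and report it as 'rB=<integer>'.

m = 1686
d = (-5, 13);  v_rel = (-1, 3),  |v_rel|² = 10
v_rel×d = (-1)·(13) − (3)·(-5) = 2
since m = R²·10 − 2²:  R² = (4 + 1686) / 10 = 169
R = √169 = 13  ⇒  r_B = 13 − 5 = 8

rB=8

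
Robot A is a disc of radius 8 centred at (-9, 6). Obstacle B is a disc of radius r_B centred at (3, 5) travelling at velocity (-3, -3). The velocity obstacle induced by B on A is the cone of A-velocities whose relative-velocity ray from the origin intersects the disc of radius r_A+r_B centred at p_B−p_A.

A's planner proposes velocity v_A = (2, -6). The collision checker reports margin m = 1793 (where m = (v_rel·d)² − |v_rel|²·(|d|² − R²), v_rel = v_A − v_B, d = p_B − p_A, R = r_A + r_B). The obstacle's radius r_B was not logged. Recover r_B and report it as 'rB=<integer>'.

m = 1793
d = (12, -1);  v_rel = (5, -3),  |v_rel|² = 34
v_rel×d = (5)·(-1) − (-3)·(12) = 31
since m = R²·34 − 31²:  R² = (961 + 1793) / 34 = 81
R = √81 = 9  ⇒  r_B = 9 − 8 = 1

rB=1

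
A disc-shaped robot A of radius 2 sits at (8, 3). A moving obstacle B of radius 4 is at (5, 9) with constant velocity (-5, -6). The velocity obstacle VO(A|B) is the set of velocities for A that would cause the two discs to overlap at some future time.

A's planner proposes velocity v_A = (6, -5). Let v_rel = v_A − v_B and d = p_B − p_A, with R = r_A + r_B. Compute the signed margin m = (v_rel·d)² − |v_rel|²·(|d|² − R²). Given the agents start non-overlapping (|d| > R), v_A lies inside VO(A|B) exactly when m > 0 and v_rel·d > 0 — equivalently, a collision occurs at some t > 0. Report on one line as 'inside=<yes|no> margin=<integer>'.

d = (-3, 6),  |d|² = 45;  R = 2+4 = 6,  c = 45−6² = 9
v_rel = (11, 1),  |v_rel|² = 122;  v_rel·d = (11)·(-3) + (1)·(6) = -27
122·t² + 54·t + 9 = 0  ⇒  m = (-27)² − 122·9 = -369
m = -369 < 0,  v_rel·d = -27 < 0  ⇒  outside

inside=no margin=-369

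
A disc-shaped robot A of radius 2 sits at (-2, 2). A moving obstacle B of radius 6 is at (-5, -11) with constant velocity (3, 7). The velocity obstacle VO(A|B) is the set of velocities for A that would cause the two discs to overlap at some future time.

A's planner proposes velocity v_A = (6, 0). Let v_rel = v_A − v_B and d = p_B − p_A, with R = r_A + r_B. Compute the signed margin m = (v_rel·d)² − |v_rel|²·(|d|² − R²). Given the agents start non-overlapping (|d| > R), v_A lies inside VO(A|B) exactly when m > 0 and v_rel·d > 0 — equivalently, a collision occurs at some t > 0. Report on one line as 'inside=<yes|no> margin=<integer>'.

d = (-3, -13),  |d|² = 178;  R = 2+6 = 8,  c = 178−8² = 114
v_rel = (3, -7),  |v_rel|² = 58;  v_rel·d = (3)·(-3) + (-7)·(-13) = 82
58·t² − 164·t + 114 = 0  ⇒  m = 82² − 58·114 = 112
m = 112 > 0,  v_rel·d = 82 > 0  ⇒  inside

inside=yes margin=112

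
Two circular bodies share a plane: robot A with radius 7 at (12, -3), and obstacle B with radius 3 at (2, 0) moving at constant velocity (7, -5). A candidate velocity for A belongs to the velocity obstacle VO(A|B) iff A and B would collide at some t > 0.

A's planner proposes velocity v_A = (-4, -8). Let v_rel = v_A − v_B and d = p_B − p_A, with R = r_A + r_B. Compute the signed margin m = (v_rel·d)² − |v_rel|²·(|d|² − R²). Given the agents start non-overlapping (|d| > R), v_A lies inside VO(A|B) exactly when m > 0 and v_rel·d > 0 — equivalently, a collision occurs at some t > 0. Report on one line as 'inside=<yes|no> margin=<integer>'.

d = (-10, 3),  |d|² = 109;  R = 7+3 = 10,  c = 109−10² = 9
v_rel = (-11, -3),  |v_rel|² = 130;  v_rel·d = (-11)·(-10) + (-3)·(3) = 101
130·t² − 202·t + 9 = 0  ⇒  m = 101² − 130·9 = 9031
m = 9031 > 0,  v_rel·d = 101 > 0  ⇒  inside

inside=yes margin=9031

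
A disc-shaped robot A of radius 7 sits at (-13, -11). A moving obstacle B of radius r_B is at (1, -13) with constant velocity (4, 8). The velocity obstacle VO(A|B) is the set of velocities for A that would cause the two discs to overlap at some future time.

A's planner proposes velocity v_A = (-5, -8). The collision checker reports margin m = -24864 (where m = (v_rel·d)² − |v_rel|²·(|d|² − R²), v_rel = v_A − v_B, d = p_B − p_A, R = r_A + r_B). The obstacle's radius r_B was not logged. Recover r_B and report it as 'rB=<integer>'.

m = -24864
d = (14, -2);  v_rel = (-9, -16),  |v_rel|² = 337
v_rel×d = (-9)·(-2) − (-16)·(14) = 242
since m = R²·337 − 242²:  R² = (58564 + -24864) / 337 = 100
R = √100 = 10  ⇒  r_B = 10 − 7 = 3

rB=3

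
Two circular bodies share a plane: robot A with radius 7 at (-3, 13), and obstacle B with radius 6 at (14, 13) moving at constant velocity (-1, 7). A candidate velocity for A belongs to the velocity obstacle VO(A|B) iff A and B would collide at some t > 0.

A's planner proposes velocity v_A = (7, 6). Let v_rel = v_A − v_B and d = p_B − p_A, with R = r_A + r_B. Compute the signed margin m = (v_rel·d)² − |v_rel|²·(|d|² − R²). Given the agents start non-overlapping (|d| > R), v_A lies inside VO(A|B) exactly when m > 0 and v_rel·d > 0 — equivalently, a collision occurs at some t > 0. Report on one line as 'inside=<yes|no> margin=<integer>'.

d = (17, 0),  |d|² = 289;  R = 7+6 = 13,  c = 289−13² = 120
v_rel = (8, -1),  |v_rel|² = 65;  v_rel·d = (8)·(17) + (-1)·(0) = 136
65·t² − 272·t + 120 = 0  ⇒  m = 136² − 65·120 = 10696
m = 10696 > 0,  v_rel·d = 136 > 0  ⇒  inside

inside=yes margin=10696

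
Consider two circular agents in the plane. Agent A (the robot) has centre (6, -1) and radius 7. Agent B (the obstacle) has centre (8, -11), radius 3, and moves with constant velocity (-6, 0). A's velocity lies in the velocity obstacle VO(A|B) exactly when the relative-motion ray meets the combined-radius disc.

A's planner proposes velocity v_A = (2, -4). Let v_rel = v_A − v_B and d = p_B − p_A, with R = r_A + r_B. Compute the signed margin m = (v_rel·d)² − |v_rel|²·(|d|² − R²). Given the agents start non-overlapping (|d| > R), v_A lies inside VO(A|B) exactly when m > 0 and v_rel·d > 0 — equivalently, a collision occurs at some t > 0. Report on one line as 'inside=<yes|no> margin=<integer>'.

d = (2, -10),  |d|² = 104;  R = 7+3 = 10,  c = 104−10² = 4
v_rel = (8, -4),  |v_rel|² = 80;  v_rel·d = (8)·(2) + (-4)·(-10) = 56
80·t² − 112·t + 4 = 0  ⇒  m = 56² − 80·4 = 2816
m = 2816 > 0,  v_rel·d = 56 > 0  ⇒  inside

inside=yes margin=2816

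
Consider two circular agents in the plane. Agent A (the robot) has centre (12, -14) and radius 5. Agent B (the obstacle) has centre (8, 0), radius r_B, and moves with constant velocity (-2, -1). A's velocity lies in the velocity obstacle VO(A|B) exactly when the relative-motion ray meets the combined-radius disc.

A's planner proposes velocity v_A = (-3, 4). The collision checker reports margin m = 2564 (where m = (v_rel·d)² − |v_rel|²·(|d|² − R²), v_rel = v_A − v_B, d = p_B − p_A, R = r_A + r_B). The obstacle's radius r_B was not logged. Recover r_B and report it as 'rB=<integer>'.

m = 2564
d = (-4, 14);  v_rel = (-1, 5),  |v_rel|² = 26
v_rel×d = (-1)·(14) − (5)·(-4) = 6
since m = R²·26 − 6²:  R² = (36 + 2564) / 26 = 100
R = √100 = 10  ⇒  r_B = 10 − 5 = 5

rB=5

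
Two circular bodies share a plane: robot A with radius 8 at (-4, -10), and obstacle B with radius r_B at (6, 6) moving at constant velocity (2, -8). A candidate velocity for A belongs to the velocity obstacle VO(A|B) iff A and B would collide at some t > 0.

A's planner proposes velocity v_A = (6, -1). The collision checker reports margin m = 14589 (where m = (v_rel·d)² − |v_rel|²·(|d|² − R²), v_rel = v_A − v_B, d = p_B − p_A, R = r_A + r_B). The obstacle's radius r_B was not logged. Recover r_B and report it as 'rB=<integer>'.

m = 14589
d = (10, 16);  v_rel = (4, 7),  |v_rel|² = 65
v_rel×d = (4)·(16) − (7)·(10) = -6
since m = R²·65 − (-6)²:  R² = (36 + 14589) / 65 = 225
R = √225 = 15  ⇒  r_B = 15 − 8 = 7

rB=7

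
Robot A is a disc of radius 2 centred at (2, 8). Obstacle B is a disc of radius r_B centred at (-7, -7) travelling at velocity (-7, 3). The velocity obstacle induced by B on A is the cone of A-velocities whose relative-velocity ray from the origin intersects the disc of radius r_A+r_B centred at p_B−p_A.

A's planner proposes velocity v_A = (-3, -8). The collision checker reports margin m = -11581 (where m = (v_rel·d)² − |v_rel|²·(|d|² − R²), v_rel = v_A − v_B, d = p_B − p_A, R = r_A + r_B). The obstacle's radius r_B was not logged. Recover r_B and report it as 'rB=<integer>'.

m = -11581
d = (-9, -15);  v_rel = (4, -11),  |v_rel|² = 137
v_rel×d = (4)·(-15) − (-11)·(-9) = -159
since m = R²·137 − (-159)²:  R² = (25281 + -11581) / 137 = 100
R = √100 = 10  ⇒  r_B = 10 − 2 = 8

rB=8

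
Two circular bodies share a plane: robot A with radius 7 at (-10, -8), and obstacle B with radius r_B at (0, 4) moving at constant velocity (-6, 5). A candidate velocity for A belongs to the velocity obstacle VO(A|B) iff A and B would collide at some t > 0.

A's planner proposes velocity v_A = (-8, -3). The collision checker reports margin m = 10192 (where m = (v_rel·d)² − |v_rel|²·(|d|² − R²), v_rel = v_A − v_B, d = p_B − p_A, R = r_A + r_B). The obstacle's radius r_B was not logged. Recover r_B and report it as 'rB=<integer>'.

m = 10192
d = (10, 12);  v_rel = (-2, -8),  |v_rel|² = 68
v_rel×d = (-2)·(12) − (-8)·(10) = 56
since m = R²·68 − 56²:  R² = (3136 + 10192) / 68 = 196
R = √196 = 14  ⇒  r_B = 14 − 7 = 7

rB=7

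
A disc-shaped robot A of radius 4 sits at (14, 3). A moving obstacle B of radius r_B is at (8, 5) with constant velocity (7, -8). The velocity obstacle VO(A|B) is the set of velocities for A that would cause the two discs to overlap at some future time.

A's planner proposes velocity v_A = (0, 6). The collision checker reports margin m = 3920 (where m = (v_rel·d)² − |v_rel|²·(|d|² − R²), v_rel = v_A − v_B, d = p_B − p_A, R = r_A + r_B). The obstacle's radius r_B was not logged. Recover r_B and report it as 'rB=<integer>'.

m = 3920
d = (-6, 2);  v_rel = (-7, 14),  |v_rel|² = 245
v_rel×d = (-7)·(2) − (14)·(-6) = 70
since m = R²·245 − 70²:  R² = (4900 + 3920) / 245 = 36
R = √36 = 6  ⇒  r_B = 6 − 4 = 2

rB=2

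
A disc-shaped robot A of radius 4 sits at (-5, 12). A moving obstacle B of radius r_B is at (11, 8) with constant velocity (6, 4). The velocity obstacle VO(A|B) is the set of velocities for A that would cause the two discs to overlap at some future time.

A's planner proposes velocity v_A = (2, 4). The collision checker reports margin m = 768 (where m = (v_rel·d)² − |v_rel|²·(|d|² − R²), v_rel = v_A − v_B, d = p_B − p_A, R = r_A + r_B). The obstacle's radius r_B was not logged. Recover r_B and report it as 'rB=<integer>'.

m = 768
d = (16, -4);  v_rel = (-4, 0),  |v_rel|² = 16
v_rel×d = (-4)·(-4) − (0)·(16) = 16
since m = R²·16 − 16²:  R² = (256 + 768) / 16 = 64
R = √64 = 8  ⇒  r_B = 8 − 4 = 4

rB=4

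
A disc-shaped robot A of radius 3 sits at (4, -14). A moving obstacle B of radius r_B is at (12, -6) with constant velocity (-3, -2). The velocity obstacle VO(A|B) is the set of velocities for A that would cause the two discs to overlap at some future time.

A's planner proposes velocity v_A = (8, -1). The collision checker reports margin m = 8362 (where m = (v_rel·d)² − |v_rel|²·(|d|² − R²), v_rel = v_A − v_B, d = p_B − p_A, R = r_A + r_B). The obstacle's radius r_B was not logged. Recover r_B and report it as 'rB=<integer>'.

m = 8362
d = (8, 8);  v_rel = (11, 1),  |v_rel|² = 122
v_rel×d = (11)·(8) − (1)·(8) = 80
since m = R²·122 − 80²:  R² = (6400 + 8362) / 122 = 121
R = √121 = 11  ⇒  r_B = 11 − 3 = 8

rB=8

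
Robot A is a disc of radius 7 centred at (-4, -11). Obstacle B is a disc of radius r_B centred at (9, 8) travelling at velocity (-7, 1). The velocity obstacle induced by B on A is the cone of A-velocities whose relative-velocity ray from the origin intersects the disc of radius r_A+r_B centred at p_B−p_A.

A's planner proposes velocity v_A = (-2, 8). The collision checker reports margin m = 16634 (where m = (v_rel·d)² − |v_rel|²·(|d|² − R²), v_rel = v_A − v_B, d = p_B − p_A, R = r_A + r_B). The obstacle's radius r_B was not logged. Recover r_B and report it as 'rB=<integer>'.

m = 16634
d = (13, 19);  v_rel = (5, 7),  |v_rel|² = 74
v_rel×d = (5)·(19) − (7)·(13) = 4
since m = R²·74 − 4²:  R² = (16 + 16634) / 74 = 225
R = √225 = 15  ⇒  r_B = 15 − 7 = 8

rB=8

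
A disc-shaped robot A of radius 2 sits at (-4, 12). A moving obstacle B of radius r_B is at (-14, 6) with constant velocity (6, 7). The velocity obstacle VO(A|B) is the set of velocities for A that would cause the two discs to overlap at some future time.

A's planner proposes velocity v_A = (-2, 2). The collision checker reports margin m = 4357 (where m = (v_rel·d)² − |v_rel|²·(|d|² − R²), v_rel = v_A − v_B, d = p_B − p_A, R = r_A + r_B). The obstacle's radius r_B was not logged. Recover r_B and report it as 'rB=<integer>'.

m = 4357
d = (-10, -6);  v_rel = (-8, -5),  |v_rel|² = 89
v_rel×d = (-8)·(-6) − (-5)·(-10) = -2
since m = R²·89 − (-2)²:  R² = (4 + 4357) / 89 = 49
R = √49 = 7  ⇒  r_B = 7 − 2 = 5

rB=5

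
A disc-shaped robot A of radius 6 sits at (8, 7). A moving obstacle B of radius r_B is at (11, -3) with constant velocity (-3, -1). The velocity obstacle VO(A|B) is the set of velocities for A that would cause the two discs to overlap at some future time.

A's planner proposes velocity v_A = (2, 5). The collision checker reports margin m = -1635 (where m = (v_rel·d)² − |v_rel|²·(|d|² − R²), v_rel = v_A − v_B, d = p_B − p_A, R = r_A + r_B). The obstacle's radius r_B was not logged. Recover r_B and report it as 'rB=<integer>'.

m = -1635
d = (3, -10);  v_rel = (5, 6),  |v_rel|² = 61
v_rel×d = (5)·(-10) − (6)·(3) = -68
since m = R²·61 − (-68)²:  R² = (4624 + -1635) / 61 = 49
R = √49 = 7  ⇒  r_B = 7 − 6 = 1

rB=1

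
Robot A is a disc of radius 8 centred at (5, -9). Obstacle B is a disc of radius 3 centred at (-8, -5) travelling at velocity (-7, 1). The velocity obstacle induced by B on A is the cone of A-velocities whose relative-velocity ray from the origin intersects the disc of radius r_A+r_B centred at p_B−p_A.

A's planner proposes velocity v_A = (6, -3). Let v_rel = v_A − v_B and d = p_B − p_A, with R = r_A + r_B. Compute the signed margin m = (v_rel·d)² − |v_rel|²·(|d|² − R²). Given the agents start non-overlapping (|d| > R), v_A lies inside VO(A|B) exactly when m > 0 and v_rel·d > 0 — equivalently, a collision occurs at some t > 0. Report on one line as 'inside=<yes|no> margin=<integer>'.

d = (-13, 4),  |d|² = 185;  R = 8+3 = 11,  c = 185−11² = 64
v_rel = (13, -4),  |v_rel|² = 185;  v_rel·d = (13)·(-13) + (-4)·(4) = -185
185·t² + 370·t + 64 = 0  ⇒  m = (-185)² − 185·64 = 22385
m = 22385 > 0,  v_rel·d = -185 < 0  ⇒  outside

inside=no margin=22385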